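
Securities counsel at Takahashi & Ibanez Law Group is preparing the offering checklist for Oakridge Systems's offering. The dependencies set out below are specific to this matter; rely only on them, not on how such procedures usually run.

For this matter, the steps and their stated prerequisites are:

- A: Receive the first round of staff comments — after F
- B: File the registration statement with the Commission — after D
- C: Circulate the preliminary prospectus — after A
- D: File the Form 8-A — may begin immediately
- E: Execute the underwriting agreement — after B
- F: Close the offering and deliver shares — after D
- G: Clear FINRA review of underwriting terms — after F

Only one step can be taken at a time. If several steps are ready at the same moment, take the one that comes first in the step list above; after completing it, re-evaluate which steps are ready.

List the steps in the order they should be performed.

D is the only step with nothing outstanding, so it goes first.
Now B and F have their prerequisites met. B is listed earlier, so B next.
Now E and F have their prerequisites met. E is listed earlier, so E next.
Next only F has its prerequisites met → F.
A and G are both available; A is listed earlier → A.
Ready: C and G. C is listed earlier → C.
G needed F, now all done → G.

D B E F A C G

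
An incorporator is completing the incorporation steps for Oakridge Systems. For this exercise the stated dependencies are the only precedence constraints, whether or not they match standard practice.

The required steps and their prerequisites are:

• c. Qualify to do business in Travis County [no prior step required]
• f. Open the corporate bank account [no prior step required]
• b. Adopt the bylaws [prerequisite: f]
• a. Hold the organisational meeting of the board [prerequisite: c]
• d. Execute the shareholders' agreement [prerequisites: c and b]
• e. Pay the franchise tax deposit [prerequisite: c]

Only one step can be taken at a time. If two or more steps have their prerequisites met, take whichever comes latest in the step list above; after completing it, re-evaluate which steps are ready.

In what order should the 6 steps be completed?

f and c have no prerequisites; f is listed later, so f is first.
Ready: b and c. b is listed later → b.
That leaves c as the only ready step → c.
Ready: e, d and a. e is listed later → e.
Now d and a have their prerequisites met. d is listed later, so d next.
a needed c, now all done → a.

f, b, c, e, d, a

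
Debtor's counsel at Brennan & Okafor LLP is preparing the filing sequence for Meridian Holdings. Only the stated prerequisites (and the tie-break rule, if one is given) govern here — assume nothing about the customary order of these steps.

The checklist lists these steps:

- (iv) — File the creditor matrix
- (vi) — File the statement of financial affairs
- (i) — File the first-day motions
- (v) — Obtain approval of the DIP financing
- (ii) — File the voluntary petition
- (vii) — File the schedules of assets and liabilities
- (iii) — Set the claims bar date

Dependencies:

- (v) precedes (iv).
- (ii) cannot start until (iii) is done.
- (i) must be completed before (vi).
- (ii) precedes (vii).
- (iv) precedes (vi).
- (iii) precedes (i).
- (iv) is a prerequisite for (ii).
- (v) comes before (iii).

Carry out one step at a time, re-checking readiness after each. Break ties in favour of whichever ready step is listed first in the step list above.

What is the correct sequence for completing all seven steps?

Only (v) has no prerequisites, so it is first.
(iv) and (iii) are both available; (iv) is listed earlier → (iv).
(iii) needed (v), now all done → (iii).
(i) and (ii) are both available; (i) is listed earlier → (i).
(vi) now also ready, so the ready set is {(vi), (ii)}; (vi) is listed earlier → (vi).
That leaves (ii) as the only ready step → (ii).
That leaves (vii) as the only ready step → (vii).

(v) (iv) (iii) (i) (vi) (ii) (vii)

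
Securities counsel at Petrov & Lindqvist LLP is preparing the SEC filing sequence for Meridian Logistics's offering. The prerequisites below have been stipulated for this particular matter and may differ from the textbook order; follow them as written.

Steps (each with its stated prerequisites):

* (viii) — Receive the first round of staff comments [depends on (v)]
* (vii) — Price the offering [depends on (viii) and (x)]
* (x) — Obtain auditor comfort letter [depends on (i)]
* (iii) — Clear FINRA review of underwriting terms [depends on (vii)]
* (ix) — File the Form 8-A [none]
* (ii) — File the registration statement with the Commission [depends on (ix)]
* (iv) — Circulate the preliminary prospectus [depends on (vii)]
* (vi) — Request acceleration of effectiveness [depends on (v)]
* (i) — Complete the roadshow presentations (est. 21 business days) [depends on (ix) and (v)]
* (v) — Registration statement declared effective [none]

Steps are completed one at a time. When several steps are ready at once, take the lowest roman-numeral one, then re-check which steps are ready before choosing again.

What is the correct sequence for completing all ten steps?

Nothing is required for (v) and (ix). (v) has the earlier label → (v) first.
Ready: (vi), (viii) and (ix). (vi) has the earlier label → (vi).
Ready: (viii) and (ix). (viii) has the earlier label → (viii).
That leaves (ix) as the only ready step → (ix).
Ready: (i) and (ii). (i) has the earlier label → (i).
(ii) and (x) are both available; (ii) has the earlier label → (ii).
That leaves (x) as the only ready step → (x).
Next only (vii) has its prerequisites met → (vii).
Now (iii) and (iv) have their prerequisites met. (iii) has the earlier label, so (iii) next.
(iv) needed (vii), now all done → (iv).

(v) → (vi) → (viii) → (ix) → (i) → (ii) → (x) → (vii) → (iii) → (iv)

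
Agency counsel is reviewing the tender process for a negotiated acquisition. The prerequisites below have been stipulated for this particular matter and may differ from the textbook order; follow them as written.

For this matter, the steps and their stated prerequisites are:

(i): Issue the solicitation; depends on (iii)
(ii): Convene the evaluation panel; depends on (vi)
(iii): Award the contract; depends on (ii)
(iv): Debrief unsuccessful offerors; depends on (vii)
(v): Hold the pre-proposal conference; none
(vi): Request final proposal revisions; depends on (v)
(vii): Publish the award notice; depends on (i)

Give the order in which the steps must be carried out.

(v), (vi), (ii), (iii), (i), (vii), (iv)

Only (v) has no prerequisites, so it is first.
Next only (vi) has its prerequisites met → (vi).
That leaves (ii) as the only ready step → (ii).
That leaves (iii) as the only ready step → (iii).
Next only (i) has its prerequisites met → (i).
Next only (vii) has its prerequisites met → (vii).
(iv) needed (vii), now all done → (iv).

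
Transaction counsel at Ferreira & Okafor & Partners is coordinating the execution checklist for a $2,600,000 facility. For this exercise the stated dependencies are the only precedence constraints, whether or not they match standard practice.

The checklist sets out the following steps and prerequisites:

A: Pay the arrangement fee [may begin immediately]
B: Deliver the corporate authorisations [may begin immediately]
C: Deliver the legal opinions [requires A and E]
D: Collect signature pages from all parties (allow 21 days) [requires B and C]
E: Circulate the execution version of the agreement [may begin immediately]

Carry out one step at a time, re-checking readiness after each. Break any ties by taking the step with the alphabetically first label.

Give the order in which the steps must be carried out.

A, B, E, C, D

Nothing is required for A, B and E. A has the earlier label → A first.
Ready: B and E. B has the earlier label → B.
Next only E has its prerequisites met → E.
That leaves C as the only ready step → C.
D needed B and C, now all done → D.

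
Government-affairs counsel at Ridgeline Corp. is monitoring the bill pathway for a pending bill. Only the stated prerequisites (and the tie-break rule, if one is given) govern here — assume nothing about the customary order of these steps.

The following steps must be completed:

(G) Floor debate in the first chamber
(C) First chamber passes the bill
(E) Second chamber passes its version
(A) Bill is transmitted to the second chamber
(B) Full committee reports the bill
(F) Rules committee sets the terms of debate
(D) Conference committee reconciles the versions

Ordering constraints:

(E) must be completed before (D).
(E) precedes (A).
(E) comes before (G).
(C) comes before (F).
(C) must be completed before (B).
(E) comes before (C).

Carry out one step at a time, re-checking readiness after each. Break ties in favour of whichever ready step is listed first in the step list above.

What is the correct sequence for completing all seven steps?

(E) → (G) → (C) → (A) → (B) → (F) → (D)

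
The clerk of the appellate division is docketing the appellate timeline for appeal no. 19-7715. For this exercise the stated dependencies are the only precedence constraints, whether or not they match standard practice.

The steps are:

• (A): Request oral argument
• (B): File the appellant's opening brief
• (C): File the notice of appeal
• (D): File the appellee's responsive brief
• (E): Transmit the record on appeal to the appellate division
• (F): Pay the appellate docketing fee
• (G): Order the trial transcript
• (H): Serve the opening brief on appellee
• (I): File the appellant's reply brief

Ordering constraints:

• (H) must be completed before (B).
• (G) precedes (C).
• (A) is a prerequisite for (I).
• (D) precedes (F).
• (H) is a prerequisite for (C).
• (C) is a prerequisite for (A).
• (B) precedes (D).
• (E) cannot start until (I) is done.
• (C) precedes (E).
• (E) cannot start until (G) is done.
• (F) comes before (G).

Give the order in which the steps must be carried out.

(H) has no prerequisites → (H) first.
Next only (B) has its prerequisites met → (B).
Next only (D) has its prerequisites met → (D).
(F) is the only step now ready → (F).
(G) needed (F), now all done → (G).
(C) needed (G) and (H), now all done → (C).
Next only (A) has its prerequisites met → (A).
(I) needed (A), now all done → (I).
(E) is the only step now ready → (E).

(H), (B), (D), (F), (G), (C), (A), (I), (E)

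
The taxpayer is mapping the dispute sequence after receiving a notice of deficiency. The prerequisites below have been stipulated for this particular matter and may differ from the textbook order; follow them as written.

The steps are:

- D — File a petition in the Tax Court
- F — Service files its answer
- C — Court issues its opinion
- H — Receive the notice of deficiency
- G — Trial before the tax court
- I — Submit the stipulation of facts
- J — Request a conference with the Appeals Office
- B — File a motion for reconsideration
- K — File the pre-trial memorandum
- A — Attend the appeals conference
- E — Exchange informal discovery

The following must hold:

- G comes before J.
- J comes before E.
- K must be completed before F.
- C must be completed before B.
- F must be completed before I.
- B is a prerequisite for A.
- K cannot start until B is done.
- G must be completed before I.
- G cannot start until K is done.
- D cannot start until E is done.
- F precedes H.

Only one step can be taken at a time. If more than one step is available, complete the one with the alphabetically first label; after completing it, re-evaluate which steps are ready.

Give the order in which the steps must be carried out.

C B A K F G H I J E D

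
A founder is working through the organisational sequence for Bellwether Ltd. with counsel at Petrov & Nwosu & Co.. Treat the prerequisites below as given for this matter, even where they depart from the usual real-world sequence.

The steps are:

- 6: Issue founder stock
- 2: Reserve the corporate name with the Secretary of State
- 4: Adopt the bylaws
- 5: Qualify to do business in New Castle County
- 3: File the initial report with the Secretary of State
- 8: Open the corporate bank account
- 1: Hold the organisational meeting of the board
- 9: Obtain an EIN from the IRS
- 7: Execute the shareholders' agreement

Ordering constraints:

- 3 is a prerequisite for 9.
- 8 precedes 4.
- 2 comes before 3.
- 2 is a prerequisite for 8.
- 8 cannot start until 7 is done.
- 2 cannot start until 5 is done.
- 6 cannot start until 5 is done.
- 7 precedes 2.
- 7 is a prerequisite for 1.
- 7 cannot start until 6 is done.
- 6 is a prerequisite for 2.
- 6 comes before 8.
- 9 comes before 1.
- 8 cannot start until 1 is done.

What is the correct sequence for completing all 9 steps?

5 is the only step with nothing outstanding, so it goes first.
That leaves 6 as the only ready step → 6.
7 needed 6, now all done → 7.
2 needed 6, 5 and 7, now all done → 2.
Next only 3 has its prerequisites met → 3.
9 needed 3, now all done → 9.
1 needed 9 and 7, now all done → 1.
8 needed 6, 2, 1 and 7, now all done → 8.
4 needed 8, now all done → 4.

5, 6, 7, 2, 3, 9, 1, 8, 4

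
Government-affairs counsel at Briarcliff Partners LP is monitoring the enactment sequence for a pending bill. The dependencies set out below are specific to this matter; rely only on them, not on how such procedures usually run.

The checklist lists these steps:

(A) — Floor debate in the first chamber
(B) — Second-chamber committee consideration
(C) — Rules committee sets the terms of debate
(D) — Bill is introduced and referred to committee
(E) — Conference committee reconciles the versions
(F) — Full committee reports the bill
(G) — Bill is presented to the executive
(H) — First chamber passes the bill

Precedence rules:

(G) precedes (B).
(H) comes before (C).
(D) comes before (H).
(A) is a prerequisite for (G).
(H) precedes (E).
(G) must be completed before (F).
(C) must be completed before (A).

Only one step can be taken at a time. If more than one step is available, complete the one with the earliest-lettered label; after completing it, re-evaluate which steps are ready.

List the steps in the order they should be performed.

(D) is the only step with nothing outstanding, so it goes first.
(H) needed (D), now all done → (H).
(C) and (E) are both available; (C) has the earlier label → (C).
Ready: (A) and (E). (A) has the earlier label → (A).
Now (E) and (G) have their prerequisites met. (E) has the earlier label, so (E) next.
Next only (G) has its prerequisites met → (G).
(B) and (F) are both available; (B) has the earlier label → (B).
(F) is the only step now ready → (F).

(D), (H), (C), (A), (E), (G), (B), (F)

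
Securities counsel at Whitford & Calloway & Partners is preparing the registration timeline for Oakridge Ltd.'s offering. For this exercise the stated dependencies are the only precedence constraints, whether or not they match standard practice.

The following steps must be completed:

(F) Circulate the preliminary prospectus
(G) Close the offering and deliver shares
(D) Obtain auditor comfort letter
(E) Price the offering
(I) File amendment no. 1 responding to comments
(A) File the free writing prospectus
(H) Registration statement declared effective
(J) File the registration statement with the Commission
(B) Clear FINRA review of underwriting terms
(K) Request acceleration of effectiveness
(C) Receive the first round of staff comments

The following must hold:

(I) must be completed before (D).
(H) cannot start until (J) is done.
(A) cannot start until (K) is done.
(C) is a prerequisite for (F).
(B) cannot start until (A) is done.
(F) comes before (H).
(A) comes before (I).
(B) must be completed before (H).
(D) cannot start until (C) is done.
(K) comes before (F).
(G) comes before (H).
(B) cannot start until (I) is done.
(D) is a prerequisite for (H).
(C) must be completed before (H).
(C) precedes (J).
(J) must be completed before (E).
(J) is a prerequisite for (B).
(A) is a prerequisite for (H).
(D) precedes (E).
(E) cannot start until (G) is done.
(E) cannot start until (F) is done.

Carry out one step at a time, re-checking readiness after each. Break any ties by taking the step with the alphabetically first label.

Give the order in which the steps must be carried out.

(C), (G) and (K) have no prerequisites; (C) has the earlier label, so (C) is first.
(J) now also ready, so the ready set is {(G), (J), (K)}; (G) has the earlier label → (G).
Ready: (J) and (K). (J) has the earlier label → (J).
Next only (K) has its prerequisites met → (K).
(A) and (F) are both available; (A) has the earlier label → (A).
Ready: (F) and (I). (F) has the earlier label → (F).
(I) is the only step now ready → (I).
(B) and (D) are both available; (B) has the earlier label → (B).
(D) needed (C) and (I), now all done → (D).
Ready: (E) and (H). (E) has the earlier label → (E).
Next only (H) has its prerequisites met → (H).

(C), (G), (J), (K), (A), (F), (I), (B), (D), (E), (H)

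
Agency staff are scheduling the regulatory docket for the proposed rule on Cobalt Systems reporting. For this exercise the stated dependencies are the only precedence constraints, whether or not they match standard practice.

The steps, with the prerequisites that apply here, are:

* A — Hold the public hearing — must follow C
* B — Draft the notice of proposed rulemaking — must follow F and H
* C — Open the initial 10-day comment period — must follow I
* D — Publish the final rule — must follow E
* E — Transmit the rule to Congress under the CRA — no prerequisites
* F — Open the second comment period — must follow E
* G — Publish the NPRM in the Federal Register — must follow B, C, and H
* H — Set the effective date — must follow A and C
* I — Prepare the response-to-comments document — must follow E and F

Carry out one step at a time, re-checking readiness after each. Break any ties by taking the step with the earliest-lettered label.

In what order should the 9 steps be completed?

E D F I C A H B G

Only E has no prerequisites, so it is first.
Ready: D and F. D has the earlier label → D.
That leaves F as the only ready step → F.
That leaves I as the only ready step → I.
C is the only step now ready → C.
A is the only step now ready → A.
Next only H has its prerequisites met → H.
B is the only step now ready → B.
G needed B, C and H, now all done → G.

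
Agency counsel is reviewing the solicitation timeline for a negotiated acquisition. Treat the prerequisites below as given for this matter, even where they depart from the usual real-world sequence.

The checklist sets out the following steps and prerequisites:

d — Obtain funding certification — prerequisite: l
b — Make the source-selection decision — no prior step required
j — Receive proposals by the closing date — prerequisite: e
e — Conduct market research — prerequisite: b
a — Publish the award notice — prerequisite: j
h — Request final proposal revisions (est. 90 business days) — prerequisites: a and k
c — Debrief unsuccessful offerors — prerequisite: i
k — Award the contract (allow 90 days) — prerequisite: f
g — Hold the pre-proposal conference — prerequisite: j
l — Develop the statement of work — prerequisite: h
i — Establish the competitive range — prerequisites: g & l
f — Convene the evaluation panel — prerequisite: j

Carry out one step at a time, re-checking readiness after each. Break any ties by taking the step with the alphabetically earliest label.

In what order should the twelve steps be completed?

b e j a f g k h l d i c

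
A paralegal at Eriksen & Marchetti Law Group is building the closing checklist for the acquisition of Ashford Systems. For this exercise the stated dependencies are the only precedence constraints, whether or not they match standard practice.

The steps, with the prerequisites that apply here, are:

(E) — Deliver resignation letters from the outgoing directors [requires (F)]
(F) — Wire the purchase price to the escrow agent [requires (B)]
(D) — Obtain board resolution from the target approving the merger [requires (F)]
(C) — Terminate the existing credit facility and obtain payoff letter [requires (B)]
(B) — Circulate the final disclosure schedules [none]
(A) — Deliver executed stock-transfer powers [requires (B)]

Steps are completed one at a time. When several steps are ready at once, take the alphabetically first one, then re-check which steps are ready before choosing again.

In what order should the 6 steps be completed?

(B) has no prerequisites → (B) first.
Ready: (A), (C) and (F). (A) has the earlier label → (A).
(C) and (F) are both available; (C) has the earlier label → (C).
(F) needed (B), now all done → (F).
Ready: (D) and (E). (D) has the earlier label → (D).
That leaves (E) as the only ready step → (E).

(B), (A), (C), (F), (D), (E)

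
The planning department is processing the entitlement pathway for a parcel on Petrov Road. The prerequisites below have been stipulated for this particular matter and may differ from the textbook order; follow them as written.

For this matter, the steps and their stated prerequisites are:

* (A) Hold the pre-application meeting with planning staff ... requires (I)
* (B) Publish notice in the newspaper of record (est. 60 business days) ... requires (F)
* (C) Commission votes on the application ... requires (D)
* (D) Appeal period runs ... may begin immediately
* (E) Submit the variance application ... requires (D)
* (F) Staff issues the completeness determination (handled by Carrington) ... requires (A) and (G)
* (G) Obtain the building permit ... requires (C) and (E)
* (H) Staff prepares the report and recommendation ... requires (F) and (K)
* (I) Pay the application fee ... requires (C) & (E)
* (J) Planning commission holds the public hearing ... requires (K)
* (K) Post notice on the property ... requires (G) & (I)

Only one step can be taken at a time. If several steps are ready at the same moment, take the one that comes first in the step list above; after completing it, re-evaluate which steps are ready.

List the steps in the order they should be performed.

(D) has no prerequisites → (D) first.
(C) and (E) are both available; (C) is listed earlier → (C).
Next only (E) has its prerequisites met → (E).
Ready: (G) and (I). (G) is listed earlier → (G).
Next only (I) has its prerequisites met → (I).
Now (A) and (K) have their prerequisites met. (A) is listed earlier, so (A) next.
Now (F) and (K) have their prerequisites met. (F) is listed earlier, so (F) next.
Now (B) and (K) have their prerequisites met. (B) is listed earlier, so (B) next.
(K) is the only step now ready → (K).
Ready: (H) and (J). (H) is listed earlier → (H).
(J) is the only step now ready → (J).

(D), (C), (E), (G), (I), (A), (F), (B), (K), (H), (J)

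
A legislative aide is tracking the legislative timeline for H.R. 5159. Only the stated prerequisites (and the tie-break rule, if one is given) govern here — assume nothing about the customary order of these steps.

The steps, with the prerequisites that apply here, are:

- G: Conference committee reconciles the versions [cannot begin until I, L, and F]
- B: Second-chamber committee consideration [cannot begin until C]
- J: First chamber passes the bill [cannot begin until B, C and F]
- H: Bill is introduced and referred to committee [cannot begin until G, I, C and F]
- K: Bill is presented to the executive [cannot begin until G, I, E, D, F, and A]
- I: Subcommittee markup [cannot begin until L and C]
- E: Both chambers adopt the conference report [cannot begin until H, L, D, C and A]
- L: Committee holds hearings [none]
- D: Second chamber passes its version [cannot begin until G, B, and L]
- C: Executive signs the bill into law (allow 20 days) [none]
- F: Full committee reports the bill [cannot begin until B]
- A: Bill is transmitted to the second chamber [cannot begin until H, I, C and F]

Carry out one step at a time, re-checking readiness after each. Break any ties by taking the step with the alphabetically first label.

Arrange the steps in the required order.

C and L have no prerequisites; C has the earlier label, so C is first.
B now also ready, so the ready set is {B, L}; B has the earlier label → B.
F now also ready, so the ready set is {F, L}; F has the earlier label → F.
J now also ready, so the ready set is {J, L}; J has the earlier label → J.
That leaves L as the only ready step → L.
I is the only step now ready → I.
That leaves G as the only ready step → G.
Ready: D and H. D has the earlier label → D.
Next only H has its prerequisites met → H.
A needed C, F, H and I, now all done → A.
Next only E has its prerequisites met → E.
K is the only step now ready → K.

C B F J L I G D H A E K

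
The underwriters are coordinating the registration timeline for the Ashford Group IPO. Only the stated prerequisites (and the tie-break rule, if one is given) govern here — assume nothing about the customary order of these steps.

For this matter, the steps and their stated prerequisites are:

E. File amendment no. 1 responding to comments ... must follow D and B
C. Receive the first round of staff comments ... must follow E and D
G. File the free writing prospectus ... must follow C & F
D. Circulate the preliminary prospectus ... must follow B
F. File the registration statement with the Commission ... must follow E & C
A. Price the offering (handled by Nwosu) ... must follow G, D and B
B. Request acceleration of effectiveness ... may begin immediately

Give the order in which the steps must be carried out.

B, D, E, C, F, G, A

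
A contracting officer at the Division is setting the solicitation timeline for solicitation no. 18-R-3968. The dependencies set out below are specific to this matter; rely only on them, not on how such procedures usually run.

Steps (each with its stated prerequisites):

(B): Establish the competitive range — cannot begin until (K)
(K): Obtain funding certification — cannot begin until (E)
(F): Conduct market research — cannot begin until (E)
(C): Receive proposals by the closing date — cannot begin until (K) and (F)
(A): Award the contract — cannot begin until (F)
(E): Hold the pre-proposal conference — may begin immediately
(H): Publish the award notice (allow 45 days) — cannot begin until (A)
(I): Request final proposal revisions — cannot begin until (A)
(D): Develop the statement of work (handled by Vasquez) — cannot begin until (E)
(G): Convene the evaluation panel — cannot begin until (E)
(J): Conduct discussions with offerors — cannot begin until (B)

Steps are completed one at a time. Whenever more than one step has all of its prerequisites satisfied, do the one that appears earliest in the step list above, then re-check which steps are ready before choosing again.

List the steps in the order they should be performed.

(E) has no prerequisites → (E) first.
Ready: (K), (F), (D) and (G). (K) is listed earlier → (K).
Ready: (B), (F), (D) and (G). (B) is listed earlier → (B).
(J) now also ready, so the ready set is {(F), (D), (G), (J)}; (F) is listed earlier → (F).
(C) and (A) now also ready, so the ready set is {(C), (A), (D), (G), (J)}; (C) is listed earlier → (C).
Ready: (A), (D), (G) and (J). (A) is listed earlier → (A).
Ready: (H), (I), (D), (G) and (J). (H) is listed earlier → (H).
Now (I), (D), (G) and (J) have their prerequisites met. (I) is listed earlier, so (I) next.
(D), (G) and (J) are all available; (D) is listed earlier → (D).
Now (G) and (J) have their prerequisites met. (G) is listed earlier, so (G) next.
That leaves (J) as the only ready step → (J).

(E), (K), (B), (F), (C), (A), (H), (I), (D), (G), (J)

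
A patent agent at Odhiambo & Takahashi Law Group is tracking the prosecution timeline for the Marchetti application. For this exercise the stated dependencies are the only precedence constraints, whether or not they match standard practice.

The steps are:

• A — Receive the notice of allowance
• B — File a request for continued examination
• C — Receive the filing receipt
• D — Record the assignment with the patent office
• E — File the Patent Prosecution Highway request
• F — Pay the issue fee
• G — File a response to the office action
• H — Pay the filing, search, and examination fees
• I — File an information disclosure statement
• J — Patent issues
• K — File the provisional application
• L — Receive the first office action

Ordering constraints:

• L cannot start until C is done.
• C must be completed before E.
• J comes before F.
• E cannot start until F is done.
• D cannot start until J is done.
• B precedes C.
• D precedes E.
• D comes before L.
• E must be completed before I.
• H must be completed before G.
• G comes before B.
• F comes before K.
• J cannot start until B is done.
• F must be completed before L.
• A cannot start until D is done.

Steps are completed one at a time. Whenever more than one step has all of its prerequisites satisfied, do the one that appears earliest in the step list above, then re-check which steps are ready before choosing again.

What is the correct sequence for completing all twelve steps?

H is the only step with nothing outstanding, so it goes first.
G is the only step now ready → G.
That leaves B as the only ready step → B.
Ready: C and J. C is listed earlier → C.
J needed B, now all done → J.
Ready: D and F. D is listed earlier → D.
A now also ready, so the ready set is {A, F}; A is listed earlier → A.
F needed J, now all done → F.
Now E, K and L have their prerequisites met. E is listed earlier, so E next.
I now also ready, so the ready set is {I, K, L}; I is listed earlier → I.
K and L are both available; K is listed earlier → K.
L is the only step now ready → L.

H G B C J D A F E I K L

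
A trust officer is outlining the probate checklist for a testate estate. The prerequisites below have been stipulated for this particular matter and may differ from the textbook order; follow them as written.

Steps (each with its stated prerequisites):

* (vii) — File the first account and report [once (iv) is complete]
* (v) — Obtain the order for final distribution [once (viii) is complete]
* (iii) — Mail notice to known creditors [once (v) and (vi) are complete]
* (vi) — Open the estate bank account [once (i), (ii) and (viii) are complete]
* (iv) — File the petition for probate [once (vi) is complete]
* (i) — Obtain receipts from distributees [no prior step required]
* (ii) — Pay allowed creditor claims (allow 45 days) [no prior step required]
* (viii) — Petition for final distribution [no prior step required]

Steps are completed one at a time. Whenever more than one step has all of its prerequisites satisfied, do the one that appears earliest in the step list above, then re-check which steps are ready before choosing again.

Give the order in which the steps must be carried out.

(i), (ii), (viii), (v), (vi), (iii), (iv), (vii)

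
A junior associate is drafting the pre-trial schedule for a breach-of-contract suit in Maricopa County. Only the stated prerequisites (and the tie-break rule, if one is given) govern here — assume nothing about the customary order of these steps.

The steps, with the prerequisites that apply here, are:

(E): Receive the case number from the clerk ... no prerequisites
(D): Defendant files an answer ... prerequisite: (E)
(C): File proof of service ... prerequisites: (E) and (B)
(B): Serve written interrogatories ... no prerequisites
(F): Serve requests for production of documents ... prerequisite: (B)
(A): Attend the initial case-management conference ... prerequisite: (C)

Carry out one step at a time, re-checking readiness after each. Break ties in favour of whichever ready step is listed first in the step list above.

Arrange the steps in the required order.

(E) (D) (B) (C) (F) (A)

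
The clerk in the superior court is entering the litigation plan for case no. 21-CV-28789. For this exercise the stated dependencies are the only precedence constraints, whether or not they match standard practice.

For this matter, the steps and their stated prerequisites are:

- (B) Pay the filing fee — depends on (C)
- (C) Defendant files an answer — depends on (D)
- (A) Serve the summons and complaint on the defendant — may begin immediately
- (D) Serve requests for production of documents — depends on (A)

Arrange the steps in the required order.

(A) → (D) → (C) → (B)

(A) has no prerequisites → (A) first.
Next only (D) has its prerequisites met → (D).
That leaves (C) as the only ready step → (C).
That leaves (B) as the only ready step → (B).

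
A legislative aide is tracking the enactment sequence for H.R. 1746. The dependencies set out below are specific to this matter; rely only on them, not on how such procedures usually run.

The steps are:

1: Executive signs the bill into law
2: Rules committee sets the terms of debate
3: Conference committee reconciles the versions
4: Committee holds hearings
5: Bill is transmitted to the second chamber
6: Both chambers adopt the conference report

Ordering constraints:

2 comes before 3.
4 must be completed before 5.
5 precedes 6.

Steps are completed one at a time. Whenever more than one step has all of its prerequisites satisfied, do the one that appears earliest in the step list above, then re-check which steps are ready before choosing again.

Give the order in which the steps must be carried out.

1, 2, 3, 4, 5, 6

Nothing is required for 1, 2 and 4. 1 is listed earlier → 1 first.
Ready: 2 and 4. 2 is listed earlier → 2.
3 and 4 are both available; 3 is listed earlier → 3.
4 is the only step now ready → 4.
5 is the only step now ready → 5.
That leaves 6 as the only ready step → 6.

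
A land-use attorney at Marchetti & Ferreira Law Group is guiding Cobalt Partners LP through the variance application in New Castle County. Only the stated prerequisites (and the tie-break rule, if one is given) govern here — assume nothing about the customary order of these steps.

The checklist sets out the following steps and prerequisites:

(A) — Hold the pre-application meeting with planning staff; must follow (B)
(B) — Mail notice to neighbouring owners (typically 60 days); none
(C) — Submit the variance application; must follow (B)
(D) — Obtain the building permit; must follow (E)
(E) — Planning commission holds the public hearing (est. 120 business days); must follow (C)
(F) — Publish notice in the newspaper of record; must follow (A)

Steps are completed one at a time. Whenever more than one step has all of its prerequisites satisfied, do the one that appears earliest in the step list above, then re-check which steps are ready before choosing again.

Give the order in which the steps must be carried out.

(B), (A), (C), (E), (D), (F)

(B) is the only step with nothing outstanding, so it goes first.
(A) and (C) are both available; (A) is listed earlier → (A).
(C) and (F) are both available; (C) is listed earlier → (C).
(E) and (F) are both available; (E) is listed earlier → (E).
Now (D) and (F) have their prerequisites met. (D) is listed earlier, so (D) next.
(F) needed (A), now all done → (F).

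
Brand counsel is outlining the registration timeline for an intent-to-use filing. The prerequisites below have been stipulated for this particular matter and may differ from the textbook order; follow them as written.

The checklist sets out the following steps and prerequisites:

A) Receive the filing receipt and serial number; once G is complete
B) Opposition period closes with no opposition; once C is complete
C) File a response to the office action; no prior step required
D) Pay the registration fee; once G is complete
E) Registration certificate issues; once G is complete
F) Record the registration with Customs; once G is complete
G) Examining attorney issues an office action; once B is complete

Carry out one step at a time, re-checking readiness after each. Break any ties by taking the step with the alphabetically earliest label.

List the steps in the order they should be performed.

C, B, G, A, D, E, F

Only C has no prerequisites, so it is first.
That leaves B as the only ready step → B.
G needed B, now all done → G.
A, D, E and F are all available; A has the earlier label → A.
Ready: D, E and F. D has the earlier label → D.
Now E and F have their prerequisites met. E has the earlier label, so E next.
F is the only step now ready → F.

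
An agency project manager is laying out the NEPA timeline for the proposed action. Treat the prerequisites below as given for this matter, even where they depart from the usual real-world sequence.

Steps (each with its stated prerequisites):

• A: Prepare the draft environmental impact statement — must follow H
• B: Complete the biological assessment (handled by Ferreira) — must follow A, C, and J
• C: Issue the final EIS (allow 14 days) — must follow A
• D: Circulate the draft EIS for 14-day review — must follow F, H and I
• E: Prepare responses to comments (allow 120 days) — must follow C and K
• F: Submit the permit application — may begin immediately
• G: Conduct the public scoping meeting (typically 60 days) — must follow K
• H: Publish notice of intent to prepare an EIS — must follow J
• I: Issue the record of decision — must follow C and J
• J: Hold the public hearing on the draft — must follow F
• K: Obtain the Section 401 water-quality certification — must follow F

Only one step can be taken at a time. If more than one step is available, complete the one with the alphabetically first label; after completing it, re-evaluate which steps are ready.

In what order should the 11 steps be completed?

F J H A C B I D K E G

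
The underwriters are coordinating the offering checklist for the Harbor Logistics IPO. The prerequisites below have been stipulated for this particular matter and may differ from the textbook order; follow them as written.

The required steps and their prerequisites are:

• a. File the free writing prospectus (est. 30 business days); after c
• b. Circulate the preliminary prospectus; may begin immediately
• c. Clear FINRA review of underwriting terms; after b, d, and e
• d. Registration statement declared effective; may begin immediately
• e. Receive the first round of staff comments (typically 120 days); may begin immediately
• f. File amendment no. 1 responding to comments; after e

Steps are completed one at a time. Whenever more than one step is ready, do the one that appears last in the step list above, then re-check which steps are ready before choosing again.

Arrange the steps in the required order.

e, d and b have no prerequisites; e is listed later, so e is first.
f now also ready, so the ready set is {f, d, b}; f is listed later → f.
Now d and b have their prerequisites met. d is listed later, so d next.
b is the only step now ready → b.
c needed e, d and b, now all done → c.
a needed c, now all done → a.

e, f, d, b, c, a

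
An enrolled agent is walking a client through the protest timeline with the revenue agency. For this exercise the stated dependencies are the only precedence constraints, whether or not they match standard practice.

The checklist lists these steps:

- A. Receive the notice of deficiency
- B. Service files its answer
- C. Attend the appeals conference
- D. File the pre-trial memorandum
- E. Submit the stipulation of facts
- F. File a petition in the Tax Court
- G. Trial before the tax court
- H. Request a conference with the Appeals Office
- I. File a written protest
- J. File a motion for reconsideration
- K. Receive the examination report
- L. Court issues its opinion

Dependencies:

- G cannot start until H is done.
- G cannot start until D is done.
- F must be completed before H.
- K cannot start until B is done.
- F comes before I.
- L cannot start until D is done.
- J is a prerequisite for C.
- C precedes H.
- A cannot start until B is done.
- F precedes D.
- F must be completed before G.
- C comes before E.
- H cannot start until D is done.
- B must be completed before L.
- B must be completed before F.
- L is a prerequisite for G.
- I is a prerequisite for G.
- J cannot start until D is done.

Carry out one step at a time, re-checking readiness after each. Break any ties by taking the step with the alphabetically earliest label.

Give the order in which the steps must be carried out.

B has no prerequisites → B first.
Now A, F and K have their prerequisites met. A has the earlier label, so A next.
F and K are both available; F has the earlier label → F.
D and I now also ready, so the ready set is {D, I, K}; D has the earlier label → D.
J and L now also ready, so the ready set is {I, J, K, L}; I has the earlier label → I.
Ready: J, K and L. J has the earlier label → J.
C now also ready, so the ready set is {C, K, L}; C has the earlier label → C.
E, H, K and L are all available; E has the earlier label → E.
H, K and L are all available; H has the earlier label → H.
Ready: K and L. K has the earlier label → K.
Next only L has its prerequisites met → L.
G needed D, F, H, I and L, now all done → G.

B, A, F, D, I, J, C, E, H, K, L, G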